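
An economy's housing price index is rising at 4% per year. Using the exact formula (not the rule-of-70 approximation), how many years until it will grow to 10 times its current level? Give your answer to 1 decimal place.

58.7 years

t = ln(10) / ln(1 + 0.04) = 2.3026 / 0.039221 ≈ 58.71.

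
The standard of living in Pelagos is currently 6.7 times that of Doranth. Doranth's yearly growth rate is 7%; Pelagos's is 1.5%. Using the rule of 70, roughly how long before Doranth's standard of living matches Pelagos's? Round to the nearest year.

Doranth gains on Pelagos at 7% − 1.5% = 5.5 points a year.
At that relative rate the gap halves every 70/5.5 ≈ 12.73 years.
A 6.7 times gap takes log₂(6.7) ≈ 2.74 halvings to close: 2.74 × 12.73 ≈ 35 years.

about 35 years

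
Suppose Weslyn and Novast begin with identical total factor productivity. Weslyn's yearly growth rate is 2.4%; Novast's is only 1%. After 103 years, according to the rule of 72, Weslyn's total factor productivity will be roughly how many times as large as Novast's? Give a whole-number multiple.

≈ 4 times

Only the 1.4-point difference matters.
72/1.4 ≈ 51.43 years per doubling of the ratio; 103 years gives 2.00 doublings, so ≈ 4×.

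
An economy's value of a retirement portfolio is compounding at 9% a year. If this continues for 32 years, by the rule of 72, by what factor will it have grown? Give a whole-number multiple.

Doubling time ≈ 72/9 = 8.00 years.
32/8.00 ≈ 4 doublings, so about 2^4 = 16×.

about 16 times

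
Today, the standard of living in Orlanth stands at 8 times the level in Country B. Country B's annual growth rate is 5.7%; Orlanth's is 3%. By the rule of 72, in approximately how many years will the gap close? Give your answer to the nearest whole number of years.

about 80 years

Country B gains on Orlanth at 5.7% − 3% = 2.7 points a year.
At that relative rate the gap halves every 72/2.7 ≈ 26.67 years.
An 8 times gap closes after 3 halvings: 3 × 26.67 ≈ 80 years.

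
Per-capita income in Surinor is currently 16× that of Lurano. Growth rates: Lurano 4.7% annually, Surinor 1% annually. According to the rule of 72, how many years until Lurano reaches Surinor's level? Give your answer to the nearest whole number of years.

roughly 78 years

The growth-rate gap is 4.7% − 1% = 3.7 percentage points.
So the ratio between them halves every 72/3.7 ≈ 19.46 years.
A 16× gap closes after 4 halvings: 4 × 19.46 ≈ 78 years.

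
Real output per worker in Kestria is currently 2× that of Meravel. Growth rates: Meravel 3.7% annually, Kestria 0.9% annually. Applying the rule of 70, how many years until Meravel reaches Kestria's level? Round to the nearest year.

The growth-rate gap is 3.7% − 0.9% = 2.8 percentage points.
So the ratio between them halves every 70/2.8 ≈ 25.00 years.
A 2× gap closes after 1 halving: 1 × 25.00 ≈ 25 years.

around 25 years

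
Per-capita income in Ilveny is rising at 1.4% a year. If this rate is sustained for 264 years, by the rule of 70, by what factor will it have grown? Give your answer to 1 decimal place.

Doubles every ≈ 50.00 years (70/1.4).
264 years is 5.28 doublings; 2^5.28 ≈ 38.9×.

38.9 times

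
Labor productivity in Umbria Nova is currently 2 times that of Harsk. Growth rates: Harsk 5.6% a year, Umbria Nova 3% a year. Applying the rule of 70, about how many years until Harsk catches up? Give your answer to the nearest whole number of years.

The growth-rate gap is 5.6% − 3% = 2.6 percentage points.
So the ratio between them halves every 70/2.6 ≈ 26.92 years.
A 2 times gap closes after 1 halving: 1 × 26.92 ≈ 27 years.

about 27 years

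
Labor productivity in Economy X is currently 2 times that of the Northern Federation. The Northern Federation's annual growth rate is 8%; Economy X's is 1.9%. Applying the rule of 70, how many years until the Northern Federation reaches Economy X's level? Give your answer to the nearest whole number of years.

The growth-rate gap is 8% − 1.9% = 6.1 percentage points.
So the ratio between them halves every 70/6.1 ≈ 11.48 years.
A 2 times gap closes after 1 halving: 1 × 11.48 ≈ 11 years.

roughly 11 years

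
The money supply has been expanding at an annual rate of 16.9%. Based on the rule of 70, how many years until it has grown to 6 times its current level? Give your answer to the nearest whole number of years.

At 16.9% it doubles every 70/16.9 ≈ 4.14 years.
Reaching 6× takes log₂(6) ≈ 2.58 doublings.
2.58 × 4.14 ≈ 11 years.

≈ 11 years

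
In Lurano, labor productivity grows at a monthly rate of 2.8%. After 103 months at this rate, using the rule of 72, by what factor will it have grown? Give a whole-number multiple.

≈ 16 times

Doubling time ≈ 72/2.8 = 25.71 months.
103/25.71 ≈ 4 doublings, so about 2^4 = 16×.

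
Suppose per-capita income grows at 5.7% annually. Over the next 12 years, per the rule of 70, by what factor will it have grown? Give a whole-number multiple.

around 2 times

70/5.7 ≈ 12.28 years per doubling.
12 years fits 1 doubling: 2^1 = 2.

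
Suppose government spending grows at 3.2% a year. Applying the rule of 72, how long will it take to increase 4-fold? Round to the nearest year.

Doubling time ≈ 72/3.2 = 22.50 years.
4× is 2 doublings, so 2 × 22.50 ≈ 45 years.

around 45 years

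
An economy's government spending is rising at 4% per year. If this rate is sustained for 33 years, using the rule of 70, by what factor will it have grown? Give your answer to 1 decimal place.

Doubling time ≈ 70/4 = 17.50 years.
33 years / 17.50 ≈ 1.89 doublings → factor 2^1.89 ≈ 3.7.

approximately 3.7 times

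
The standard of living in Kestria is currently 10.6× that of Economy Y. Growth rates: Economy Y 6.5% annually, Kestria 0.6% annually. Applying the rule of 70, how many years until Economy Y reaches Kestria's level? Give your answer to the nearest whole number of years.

Economy Y gains on Kestria at 6.5% − 0.6% = 5.9 points a year.
At that relative rate the gap halves every 70/5.9 ≈ 11.86 years.
A 10.6× gap takes log₂(10.6) ≈ 3.41 halvings to close: 3.41 × 11.86 ≈ 40 years.

around 40 years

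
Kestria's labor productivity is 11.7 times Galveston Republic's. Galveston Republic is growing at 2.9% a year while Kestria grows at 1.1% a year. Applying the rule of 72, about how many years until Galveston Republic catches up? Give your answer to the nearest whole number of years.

What matters is the difference: 1.8 pp.
Rule of 72 on the gap: the ratio halves every 72/1.8 ≈ 40.00 years.
An 11.7 times gap takes log₂(11.7) ≈ 3.55 halvings to close: 3.55 × 40.00 ≈ 142 years.

142 years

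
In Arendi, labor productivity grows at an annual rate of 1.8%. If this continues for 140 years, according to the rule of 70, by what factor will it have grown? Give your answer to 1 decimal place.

12.1 times

Doubling time ≈ 70/1.8 = 38.89 years.
140 years / 38.89 ≈ 3.60 doublings → factor 2^3.60 ≈ 12.1.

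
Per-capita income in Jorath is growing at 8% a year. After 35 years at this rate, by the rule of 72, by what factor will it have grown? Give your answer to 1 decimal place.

≈ 14.8 times

Doubles every ≈ 9.00 years (72/8).
35 years is 3.89 doublings; 2^3.89 ≈ 14.8×.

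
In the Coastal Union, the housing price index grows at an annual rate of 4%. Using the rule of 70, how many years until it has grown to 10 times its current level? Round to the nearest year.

approximately 58 years

At 4% it doubles every 70/4 ≈ 17.50 years.
Reaching 10× takes log₂(10) ≈ 3.32 doublings.
3.32 × 17.50 ≈ 58 years.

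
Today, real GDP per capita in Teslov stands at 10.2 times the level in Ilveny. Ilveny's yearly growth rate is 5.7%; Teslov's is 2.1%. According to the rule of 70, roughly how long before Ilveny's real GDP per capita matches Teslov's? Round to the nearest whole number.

65 years

What matters is the difference: 3.6 pp.
Rule of 70 on the gap: the ratio halves every 70/3.6 ≈ 19.44 years.
A 10.2 times gap takes log₂(10.2) ≈ 3.35 halvings to close: 3.35 × 19.44 ≈ 65 years.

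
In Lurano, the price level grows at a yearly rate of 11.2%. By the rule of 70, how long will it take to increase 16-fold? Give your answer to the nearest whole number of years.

One doubling takes 70/11.2 = 6.25 years.
16 = 2^4, so 4 doublings → 25 years.

approximately 25 years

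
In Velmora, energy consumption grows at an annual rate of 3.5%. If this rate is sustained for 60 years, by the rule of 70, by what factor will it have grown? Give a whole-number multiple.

At 3.5% one doubling takes ≈ 20.00 years; 60 years is 3 of them, so ×8.

approximately 8 times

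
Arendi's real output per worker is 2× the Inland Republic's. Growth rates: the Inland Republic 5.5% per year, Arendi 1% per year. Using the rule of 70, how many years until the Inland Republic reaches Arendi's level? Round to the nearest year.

the Inland Republic gains on Arendi at 5.5% − 1% = 4.5 points a year.
At that relative rate the gap halves every 70/4.5 ≈ 15.56 years.
A 2× gap closes after 1 halving: 1 × 15.56 ≈ 16 years.

approximately 16 years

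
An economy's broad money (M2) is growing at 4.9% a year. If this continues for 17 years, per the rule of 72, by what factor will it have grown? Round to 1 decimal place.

Doubling time ≈ 72/4.9 = 14.69 years.
17 years / 14.69 ≈ 1.16 doublings → factor 2^1.16 ≈ 2.2.

around 2.2 times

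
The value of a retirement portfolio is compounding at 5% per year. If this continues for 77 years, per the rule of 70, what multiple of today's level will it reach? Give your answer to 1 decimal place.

Doubles every ≈ 14.00 years (70/5).
77 years is 5.50 doublings; 2^5.50 ≈ 45.3×.

approximately 45.3 times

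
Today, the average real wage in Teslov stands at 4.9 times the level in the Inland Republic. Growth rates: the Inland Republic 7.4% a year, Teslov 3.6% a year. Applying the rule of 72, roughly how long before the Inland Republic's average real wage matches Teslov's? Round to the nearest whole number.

roughly 43 years

The growth-rate gap is 7.4% − 3.6% = 3.8 percentage points.
So the ratio between them halves every 72/3.8 ≈ 18.95 years.
A 4.9 times gap takes log₂(4.9) ≈ 2.29 halvings to close: 2.29 × 18.95 ≈ 43 years.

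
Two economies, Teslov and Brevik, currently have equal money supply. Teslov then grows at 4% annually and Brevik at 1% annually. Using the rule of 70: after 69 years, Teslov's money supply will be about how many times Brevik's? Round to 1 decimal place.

about 7.8 times

Teslov pulls ahead at 3 pp per year, so the ratio doubles every 70/3 ≈ 23.33 years.
In 69 years that's 2.96 doublings: 2^2.96 ≈ 7.8.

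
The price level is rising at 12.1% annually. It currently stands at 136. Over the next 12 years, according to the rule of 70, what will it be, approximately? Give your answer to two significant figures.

roughly 570

Doubling time ≈ 70/12.1 = 5.79 years.
12 years is 12/5.79 ≈ 2.07 doublings, a factor of 2^2.07 ≈ 4.20.
136 × 4.20 ≈ 570.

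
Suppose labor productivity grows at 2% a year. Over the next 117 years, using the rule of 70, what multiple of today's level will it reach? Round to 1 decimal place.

Doubles every ≈ 35.00 years (70/2).
117 years is 3.34 doublings; 2^3.34 ≈ 10.1×.

around 10.1 times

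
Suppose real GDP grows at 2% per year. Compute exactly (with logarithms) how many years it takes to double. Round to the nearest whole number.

35 years

t = ln(2) / ln(1 + 0.02) = 0.6931 / 0.019803 ≈ 35.00.
≈ 35 years.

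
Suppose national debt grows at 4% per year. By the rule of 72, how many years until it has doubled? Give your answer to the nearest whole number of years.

At 4%, doubling takes about 72/4 = 18.00 years.

approximately 18 years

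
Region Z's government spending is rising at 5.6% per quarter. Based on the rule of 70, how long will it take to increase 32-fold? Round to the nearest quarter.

about 63 quarters

One doubling takes 70/5.6 = 12.50 quarters.
32× is 5 doublings, so 5 × 12.50 ≈ 63 quarters.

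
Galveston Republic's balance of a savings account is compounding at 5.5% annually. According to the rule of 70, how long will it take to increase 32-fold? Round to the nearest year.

roughly 64 years

At 5.5% it doubles every 70/5.5 ≈ 12.73 years.
Getting to 32× needs 5 doublings: 5 × 12.73 ≈ 64 years.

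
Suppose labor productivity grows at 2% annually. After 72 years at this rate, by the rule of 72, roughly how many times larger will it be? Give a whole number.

about 4 times

72/2 ≈ 36.00 years per doubling.
72 years fits 2 doublings: 2^2 = 4.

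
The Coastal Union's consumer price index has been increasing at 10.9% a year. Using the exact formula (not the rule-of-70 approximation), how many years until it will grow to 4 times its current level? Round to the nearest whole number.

t = ln(4) / ln(1 + 0.109) = 1.3863 / 0.103459 ≈ 13.40.
≈ 13 years.

13 years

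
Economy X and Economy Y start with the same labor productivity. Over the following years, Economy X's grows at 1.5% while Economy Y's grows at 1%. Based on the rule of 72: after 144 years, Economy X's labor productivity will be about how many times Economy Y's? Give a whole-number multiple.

roughly 2 times

Economy X pulls ahead at 0.5 pp per year, so the ratio doubles every 72/0.5 ≈ 144.00 years.
In 144 years that's 1.00 doublings: 2^1.00 ≈ 2.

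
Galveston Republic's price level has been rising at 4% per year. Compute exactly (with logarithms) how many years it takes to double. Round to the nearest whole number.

t = ln(2) / ln(1 + 0.04) = 0.6931 / 0.039221 ≈ 17.67.
≈ 18 years.

18 years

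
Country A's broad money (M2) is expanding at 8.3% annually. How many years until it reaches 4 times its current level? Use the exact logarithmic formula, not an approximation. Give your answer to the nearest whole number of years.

t = ln(4) / ln(1 + 0.083) = 1.3863 / 0.079735 ≈ 17.39.
≈ 17 years.

17 years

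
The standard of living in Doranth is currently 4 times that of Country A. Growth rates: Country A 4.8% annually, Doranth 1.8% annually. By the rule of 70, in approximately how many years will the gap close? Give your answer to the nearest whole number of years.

Country A gains on Doranth at 4.8% − 1.8% = 3 points a year.
At that relative rate the gap halves every 70/3 ≈ 23.33 years.
A 4 times gap closes after 2 halvings: 2 × 23.33 ≈ 47 years.

about 47 years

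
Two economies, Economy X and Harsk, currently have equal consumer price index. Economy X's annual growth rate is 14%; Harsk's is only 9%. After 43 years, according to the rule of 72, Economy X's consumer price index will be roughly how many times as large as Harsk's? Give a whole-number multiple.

Rate gap = 14% − 9% = 5 points.
The ratio doubles every 72/5 ≈ 14.40 years.
43/14.40 ≈ 2.99 doublings → ratio ≈ 2^2.99 ≈ 8.

8 times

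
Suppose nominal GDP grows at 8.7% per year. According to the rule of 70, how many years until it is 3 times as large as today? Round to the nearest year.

≈ 13 years

Doubling time ≈ 70/8.7 = 8.05 years.
3× is log₂ 3 ≈ 1.58 doublings, so ≈ 1.58 × 8.05 = 13 years.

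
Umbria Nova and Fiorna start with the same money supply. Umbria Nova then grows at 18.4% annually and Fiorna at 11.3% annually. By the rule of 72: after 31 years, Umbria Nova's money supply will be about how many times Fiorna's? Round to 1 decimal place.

Umbria Nova pulls ahead at 7.1 pp per year, so the ratio doubles every 72/7.1 ≈ 10.14 years.
In 31 years that's 3.06 doublings: 2^3.06 ≈ 8.3.

≈ 8.3 times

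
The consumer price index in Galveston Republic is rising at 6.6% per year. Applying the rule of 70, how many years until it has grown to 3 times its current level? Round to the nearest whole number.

Doubling time ≈ 70/6.6 = 10.61 years.
Reaching 3× takes log₂(3) ≈ 1.58 doublings.
1.58 × 10.61 ≈ 17 years.

17 years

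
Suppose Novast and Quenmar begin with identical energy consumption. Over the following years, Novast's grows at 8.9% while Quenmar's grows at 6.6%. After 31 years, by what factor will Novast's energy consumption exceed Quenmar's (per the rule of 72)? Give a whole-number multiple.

2 times

Rate gap = 8.9% − 6.6% = 2.3 points.
The ratio doubles every 72/2.3 ≈ 31.30 years.
31/31.30 ≈ 0.99 doublings → ratio ≈ 2^0.99 ≈ 2.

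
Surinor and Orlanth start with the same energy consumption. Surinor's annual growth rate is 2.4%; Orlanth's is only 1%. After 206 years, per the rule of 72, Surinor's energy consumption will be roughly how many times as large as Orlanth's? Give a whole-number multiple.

approximately 16 times

Surinor pulls ahead at 1.4 pp per year, so the ratio doubles every 72/1.4 ≈ 51.43 years.
In 206 years that's 4.01 doublings: 2^4.01 ≈ 16.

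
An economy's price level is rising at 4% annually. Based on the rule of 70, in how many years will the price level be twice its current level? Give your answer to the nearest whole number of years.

about 18 years

70/4 ≈ 17.50, so it doubles roughly every 18 years.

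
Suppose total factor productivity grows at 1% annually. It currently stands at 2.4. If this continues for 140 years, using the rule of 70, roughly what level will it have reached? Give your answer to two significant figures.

roughly 9.6

It doubles every 70/1 ≈ 70.00 years, so 140 years is 2.00 doublings.
2^2.00 ≈ 4.00; 2.4 × 4.00 ≈ 9.6.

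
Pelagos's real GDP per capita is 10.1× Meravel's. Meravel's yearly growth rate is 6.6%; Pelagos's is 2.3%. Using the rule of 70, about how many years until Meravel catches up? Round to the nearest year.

approximately 54 years

Meravel gains on Pelagos at 6.6% − 2.3% = 4.3 points a year.
At that relative rate the gap halves every 70/4.3 ≈ 16.28 years.
A 10.1× gap takes log₂(10.1) ≈ 3.34 halvings to close: 3.34 × 16.28 ≈ 54 years.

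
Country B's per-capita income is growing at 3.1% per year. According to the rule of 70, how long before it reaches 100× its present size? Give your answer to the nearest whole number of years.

One doubling takes 70/3.1 = 22.58 years.
Reaching 100× takes log₂(100) ≈ 6.64 doublings.
6.64 × 22.58 ≈ 150 years.

roughly 150 years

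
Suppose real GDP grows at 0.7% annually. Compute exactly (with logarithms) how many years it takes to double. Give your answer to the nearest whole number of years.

99 years

t = ln(2) / ln(1 + 0.007) = 0.6931 / 0.006976 ≈ 99.35.
≈ 99 years.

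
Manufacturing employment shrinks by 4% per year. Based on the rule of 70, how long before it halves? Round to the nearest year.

≈ 18 years

Falling at 4%, it halves about every 70/4 = 17.50 years.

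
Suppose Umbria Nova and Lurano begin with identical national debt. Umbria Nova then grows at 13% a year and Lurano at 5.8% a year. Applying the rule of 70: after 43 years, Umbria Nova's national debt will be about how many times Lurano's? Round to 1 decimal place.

around 21.4 times

Umbria Nova pulls ahead at 7.2 pp per year, so the ratio doubles every 70/7.2 ≈ 9.72 years.
In 43 years that's 4.42 doublings: 2^4.42 ≈ 21.4.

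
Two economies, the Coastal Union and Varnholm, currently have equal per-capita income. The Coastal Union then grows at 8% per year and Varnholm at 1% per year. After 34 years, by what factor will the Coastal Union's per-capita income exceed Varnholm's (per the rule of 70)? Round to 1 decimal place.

the Coastal Union pulls ahead at 7 pp per year, so the ratio doubles every 70/7 ≈ 10.00 years.
In 34 years that's 3.40 doublings: 2^3.40 ≈ 10.6.

approximately 10.6 times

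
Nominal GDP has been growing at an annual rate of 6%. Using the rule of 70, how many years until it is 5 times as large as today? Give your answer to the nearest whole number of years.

At 6% it doubles every 70/6 ≈ 11.67 years.
Reaching 5× takes log₂(5) ≈ 2.32 doublings.
2.32 × 11.67 ≈ 27 years.

roughly 27 years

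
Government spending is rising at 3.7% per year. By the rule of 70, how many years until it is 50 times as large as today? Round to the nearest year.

Doubling time ≈ 70/3.7 = 18.92 years.
Reaching 50× takes log₂(50) ≈ 5.64 doublings.
5.64 × 18.92 ≈ 107 years.

about 107 years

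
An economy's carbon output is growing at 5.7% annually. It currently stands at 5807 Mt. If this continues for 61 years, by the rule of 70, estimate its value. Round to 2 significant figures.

about 180000 Mt

It doubles every 70/5.7 ≈ 12.28 years, so 61 years is 4.97 doublings.
2^4.97 ≈ 31.34; 5807 × 31.34 ≈ 180000 Mt.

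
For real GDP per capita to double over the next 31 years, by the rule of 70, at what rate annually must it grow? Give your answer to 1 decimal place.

70 / 31 ≈ 2.26, so about 2.3% annually.

approximately 2.3%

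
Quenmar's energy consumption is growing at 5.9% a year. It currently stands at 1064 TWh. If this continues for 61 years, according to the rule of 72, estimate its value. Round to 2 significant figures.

≈ 34000 TWh

Doubling time ≈ 72/5.9 = 12.20 years.
61 years is 61/12.20 ≈ 5.00 doublings, a factor of 2^5.00 ≈ 32.00.
1064 × 32.00 ≈ 34000 TWh.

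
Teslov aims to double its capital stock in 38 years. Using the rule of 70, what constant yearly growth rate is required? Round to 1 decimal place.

about 1.8%

70 / 38 ≈ 1.84, so about 1.8% per year.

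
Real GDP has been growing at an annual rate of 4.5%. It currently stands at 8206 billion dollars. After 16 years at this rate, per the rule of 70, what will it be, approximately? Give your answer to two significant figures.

Doubling time ≈ 70/4.5 = 15.56 years.
16 years is 16/15.56 ≈ 1.03 doublings, a factor of 2^1.03 ≈ 2.04.
8206 × 2.04 ≈ 17000 billion dollars.

≈ 17000 billion dollars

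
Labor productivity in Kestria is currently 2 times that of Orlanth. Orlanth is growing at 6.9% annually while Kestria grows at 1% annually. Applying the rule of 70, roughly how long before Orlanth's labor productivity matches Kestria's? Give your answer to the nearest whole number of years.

The growth-rate gap is 6.9% − 1% = 5.9 percentage points.
So the ratio between them halves every 70/5.9 ≈ 11.86 years.
A 2 times gap closes after 1 halving: 1 × 11.86 ≈ 12 years.

roughly 12 years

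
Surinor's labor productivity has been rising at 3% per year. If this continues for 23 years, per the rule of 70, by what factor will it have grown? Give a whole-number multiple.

Doubling time ≈ 70/3 = 23.33 years.
23/23.33 ≈ 1 doubling, so about 2^1 = 2×.

about 2 times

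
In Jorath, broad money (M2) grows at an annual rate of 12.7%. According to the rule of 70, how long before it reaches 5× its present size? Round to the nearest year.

At 12.7% it doubles every 70/12.7 ≈ 5.51 years.
5× is log₂ 5 ≈ 2.32 doublings, so ≈ 2.32 × 5.51 = 13 years.

≈ 13 years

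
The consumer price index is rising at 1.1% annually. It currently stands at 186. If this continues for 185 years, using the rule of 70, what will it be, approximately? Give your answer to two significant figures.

It doubles every 70/1.1 ≈ 63.64 years, so 185 years is 2.91 doublings.
2^2.91 ≈ 7.52; 186 × 7.52 ≈ 1400.

≈ 1400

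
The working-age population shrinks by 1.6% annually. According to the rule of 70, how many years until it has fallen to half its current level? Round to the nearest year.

44 years

Halving time ≈ 70 / 1.6 = 43.75 → 44 years.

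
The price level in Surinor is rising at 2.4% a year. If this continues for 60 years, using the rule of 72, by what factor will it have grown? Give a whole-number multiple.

72/2.4 ≈ 30.00 years per doubling.
60 years fits 2 doublings: 2^2 = 4.

approximately 4 times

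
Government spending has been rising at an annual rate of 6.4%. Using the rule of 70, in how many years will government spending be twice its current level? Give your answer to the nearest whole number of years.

Doubling time ≈ 70 / 6.4 = 10.94 years.

approximately 11 years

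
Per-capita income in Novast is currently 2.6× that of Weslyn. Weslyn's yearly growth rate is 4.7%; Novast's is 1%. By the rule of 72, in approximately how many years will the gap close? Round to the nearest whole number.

roughly 27 years

What matters is the difference: 3.7 pp.
Rule of 72 on the gap: the ratio halves every 72/3.7 ≈ 19.46 years.
A 2.6× gap takes log₂(2.6) ≈ 1.38 halvings to close: 1.38 × 19.46 ≈ 27 years.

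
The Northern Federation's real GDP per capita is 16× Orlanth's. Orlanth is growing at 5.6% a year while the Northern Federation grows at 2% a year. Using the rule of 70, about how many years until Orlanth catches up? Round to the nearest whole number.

Orlanth gains on the Northern Federation at 5.6% − 2% = 3.6 points a year.
At that relative rate the gap halves every 70/3.6 ≈ 19.44 years.
A 16× gap closes after 4 halvings: 4 × 19.44 ≈ 78 years.

roughly 78 years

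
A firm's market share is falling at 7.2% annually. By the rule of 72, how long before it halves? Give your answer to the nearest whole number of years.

The rule works in reverse for decay: 72/7.2 ≈ 10.00 years to halve.

around 10 years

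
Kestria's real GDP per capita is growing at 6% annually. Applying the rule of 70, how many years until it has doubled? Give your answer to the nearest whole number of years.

At 6%, doubling takes about 70/6 = 11.67 years.

approximately 12 years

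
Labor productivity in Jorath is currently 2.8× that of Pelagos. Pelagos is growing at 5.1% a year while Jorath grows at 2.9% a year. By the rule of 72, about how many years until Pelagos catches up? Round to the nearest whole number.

What matters is the difference: 2.2 pp.
Rule of 72 on the gap: the ratio halves every 72/2.2 ≈ 32.73 years.
A 2.8× gap takes log₂(2.8) ≈ 1.49 halvings to close: 1.49 × 32.73 ≈ 49 years.

approximately 49 years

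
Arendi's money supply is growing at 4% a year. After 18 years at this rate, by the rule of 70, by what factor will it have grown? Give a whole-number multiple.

approximately 2 times

At 4% one doubling takes ≈ 17.50 years; 18 years is 1 of them, so ×2.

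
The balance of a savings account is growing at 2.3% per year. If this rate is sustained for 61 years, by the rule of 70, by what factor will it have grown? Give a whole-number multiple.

about 4 times

70/2.3 ≈ 30.43 years per doubling.
61 years fits 2 doublings: 2^2 = 4.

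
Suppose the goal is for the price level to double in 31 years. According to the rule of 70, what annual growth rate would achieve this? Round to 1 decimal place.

around 2.3% a year

70 / 31 ≈ 2.26, so about 2.3% a year.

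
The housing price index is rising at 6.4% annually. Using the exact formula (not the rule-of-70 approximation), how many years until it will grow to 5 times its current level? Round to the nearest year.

26 years

t = ln(5) / ln(1 + 0.064) = 1.6094 / 0.062035 ≈ 25.94.
≈ 26 years.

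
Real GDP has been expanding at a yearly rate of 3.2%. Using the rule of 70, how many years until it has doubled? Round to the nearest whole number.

22 years

70/3.2 ≈ 21.88, so it doubles roughly every 22 years.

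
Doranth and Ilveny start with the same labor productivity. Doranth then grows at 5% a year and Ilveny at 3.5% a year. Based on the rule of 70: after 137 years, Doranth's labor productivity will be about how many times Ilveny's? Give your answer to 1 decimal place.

around 7.7 times

Doranth pulls ahead at 1.5 pp per year, so the ratio doubles every 70/1.5 ≈ 46.67 years.
In 137 years that's 2.94 doublings: 2^2.94 ≈ 7.7.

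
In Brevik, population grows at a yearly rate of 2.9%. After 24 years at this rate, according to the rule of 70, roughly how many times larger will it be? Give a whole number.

70/2.9 ≈ 24.14 years per doubling.
24 years fits 1 doubling: 2^1 = 2.

roughly 2 times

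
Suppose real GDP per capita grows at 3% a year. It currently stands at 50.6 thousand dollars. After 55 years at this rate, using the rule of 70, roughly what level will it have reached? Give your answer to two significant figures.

roughly 260 thousand dollars

Doubling time ≈ 70/3 = 23.33 years.
55 years is 55/23.33 ≈ 2.36 doublings, a factor of 2^2.36 ≈ 5.13.
50.6 × 5.13 ≈ 260 thousand dollars.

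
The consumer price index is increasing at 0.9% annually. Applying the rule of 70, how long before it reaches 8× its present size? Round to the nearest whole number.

At 0.9% it doubles every 70/0.9 ≈ 77.78 years.
8× is 3 doublings, so 3 × 77.78 ≈ 233 years.

233 years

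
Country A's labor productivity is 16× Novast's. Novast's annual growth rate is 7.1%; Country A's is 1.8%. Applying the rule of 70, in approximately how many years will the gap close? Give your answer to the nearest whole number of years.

about 53 years

The growth-rate gap is 7.1% − 1.8% = 5.3 percentage points.
So the ratio between them halves every 70/5.3 ≈ 13.21 years.
A 16× gap closes after 4 halvings: 4 × 13.21 ≈ 53 years.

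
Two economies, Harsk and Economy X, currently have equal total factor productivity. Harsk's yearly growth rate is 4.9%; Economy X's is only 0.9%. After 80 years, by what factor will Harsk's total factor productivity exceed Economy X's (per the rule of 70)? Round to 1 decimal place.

about 23.8 times

Harsk pulls ahead at 4 pp per year, so the ratio doubles every 70/4 ≈ 17.50 years.
In 80 years that's 4.57 doublings: 2^4.57 ≈ 23.8.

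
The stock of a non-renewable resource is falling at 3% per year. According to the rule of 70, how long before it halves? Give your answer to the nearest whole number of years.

Falling at 3%, it halves about every 70/3 = 23.33 years.

23 years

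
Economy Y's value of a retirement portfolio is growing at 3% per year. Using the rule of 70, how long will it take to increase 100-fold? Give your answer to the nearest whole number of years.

Doubling time ≈ 70/3 = 23.33 years.
100× is log₂ 100 ≈ 6.64 doublings, so ≈ 6.64 × 23.33 = 155 years.

approximately 155 years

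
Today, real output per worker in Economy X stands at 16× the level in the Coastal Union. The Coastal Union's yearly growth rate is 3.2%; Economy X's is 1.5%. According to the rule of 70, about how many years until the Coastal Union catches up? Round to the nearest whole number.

What matters is the difference: 1.7 pp.
Rule of 70 on the gap: the ratio halves every 70/1.7 ≈ 41.18 years.
A 16× gap closes after 4 halvings: 4 × 41.18 ≈ 165 years.

165 years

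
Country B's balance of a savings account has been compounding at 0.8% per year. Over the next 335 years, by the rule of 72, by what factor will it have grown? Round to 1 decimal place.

Doubling time ≈ 72/0.8 = 90.00 years.
335 years / 90.00 ≈ 3.72 doublings → factor 2^3.72 ≈ 13.2.

≈ 13.2 times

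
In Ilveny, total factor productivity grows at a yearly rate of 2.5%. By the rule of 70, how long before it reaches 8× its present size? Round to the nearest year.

around 84 years

Doubling time ≈ 70/2.5 = 28.00 years.
8× is 3 doublings, so 3 × 28.00 ≈ 84 years.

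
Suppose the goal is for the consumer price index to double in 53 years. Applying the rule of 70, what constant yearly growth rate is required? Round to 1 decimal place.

70 / 53 ≈ 1.32, so about 1.3% per year.

about 1.3%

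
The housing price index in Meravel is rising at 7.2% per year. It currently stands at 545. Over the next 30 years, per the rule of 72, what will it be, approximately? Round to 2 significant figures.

4400

It doubles every 72/7.2 ≈ 10.00 years, so 30 years is 3.00 doublings.
2^3.00 ≈ 8.00; 545 × 8.00 ≈ 4400.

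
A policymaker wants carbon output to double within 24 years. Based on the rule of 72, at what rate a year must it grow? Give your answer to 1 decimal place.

3.0% a year

72 / 24 ≈ 3.00, so about 3.0% a year.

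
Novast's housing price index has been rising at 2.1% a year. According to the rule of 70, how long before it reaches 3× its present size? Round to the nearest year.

around 53 years

One doubling takes 70/2.1 = 33.33 years.
Reaching 3× takes log₂(3) ≈ 1.58 doublings.
1.58 × 33.33 ≈ 53 years.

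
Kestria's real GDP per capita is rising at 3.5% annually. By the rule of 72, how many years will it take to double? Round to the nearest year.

about 21 years

Doubling time ≈ 72 / 3.5 = 20.57 years.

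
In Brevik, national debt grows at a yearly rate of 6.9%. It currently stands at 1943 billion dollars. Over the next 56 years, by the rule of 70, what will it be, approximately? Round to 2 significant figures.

Doubling time ≈ 70/6.9 = 10.14 years.
56 years is 56/10.14 ≈ 5.52 doublings, a factor of 2^5.52 ≈ 45.89.
1943 × 45.89 ≈ 89000 billion dollars.

about 89000 billion dollars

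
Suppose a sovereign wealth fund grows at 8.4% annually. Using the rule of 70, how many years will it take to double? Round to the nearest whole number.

At 8.4%, doubling takes about 70/8.4 = 8.33 years.

around 8 years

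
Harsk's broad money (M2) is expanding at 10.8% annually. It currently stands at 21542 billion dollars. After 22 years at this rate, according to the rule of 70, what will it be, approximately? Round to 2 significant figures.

Doubling time ≈ 70/10.8 = 6.48 years.
22 years is 22/6.48 ≈ 3.40 doublings, a factor of 2^3.40 ≈ 10.56.
21542 × 10.56 ≈ 230000 billion dollars.

about 230000 billion dollars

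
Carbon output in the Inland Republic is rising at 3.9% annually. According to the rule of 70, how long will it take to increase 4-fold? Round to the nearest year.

Doubling time ≈ 70/3.9 = 17.95 years.
4 = 2^2, so 2 doublings → 36 years.

roughly 36 years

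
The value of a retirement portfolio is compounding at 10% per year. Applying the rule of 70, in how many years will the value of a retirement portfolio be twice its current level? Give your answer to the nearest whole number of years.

approximately 7 years

70/10 ≈ 7.00, so it doubles roughly every 7 years.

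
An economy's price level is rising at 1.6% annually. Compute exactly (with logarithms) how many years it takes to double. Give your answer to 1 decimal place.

t = ln(2) / ln(1 + 0.016) = 0.6931 / 0.015873 ≈ 43.67.

43.7 years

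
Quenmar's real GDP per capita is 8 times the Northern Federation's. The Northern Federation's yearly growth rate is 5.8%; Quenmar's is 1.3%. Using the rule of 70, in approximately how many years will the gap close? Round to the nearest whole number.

47 years

The growth-rate gap is 5.8% − 1.3% = 4.5 percentage points.
So the ratio between them halves every 70/4.5 ≈ 15.56 years.
An 8 times gap closes after 3 halvings: 3 × 15.56 ≈ 47 years.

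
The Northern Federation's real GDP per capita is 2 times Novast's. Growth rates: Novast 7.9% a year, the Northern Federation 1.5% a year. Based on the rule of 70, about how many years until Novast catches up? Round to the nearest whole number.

11 years

Novast gains on the Northern Federation at 7.9% − 1.5% = 6.4 points a year.
At that relative rate the gap halves every 70/6.4 ≈ 10.94 years.
A 2 times gap closes after 1 halving: 1 × 10.94 ≈ 11 years.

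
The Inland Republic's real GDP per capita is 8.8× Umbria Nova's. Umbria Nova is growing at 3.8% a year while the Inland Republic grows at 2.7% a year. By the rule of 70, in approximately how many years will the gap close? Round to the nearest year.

roughly 200 years

What matters is the difference: 1.1 pp.
Rule of 70 on the gap: the ratio halves every 70/1.1 ≈ 63.64 years.
An 8.8× gap takes log₂(8.8) ≈ 3.14 halvings to close: 3.14 × 63.64 ≈ 200 years.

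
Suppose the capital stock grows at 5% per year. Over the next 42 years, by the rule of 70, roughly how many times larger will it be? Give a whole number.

70/5 ≈ 14.00 years per doubling.
42 years fits 3 doublings: 2^3 = 8.

around 8 times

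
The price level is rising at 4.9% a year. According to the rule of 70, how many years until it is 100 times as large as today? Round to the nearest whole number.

Doubling time ≈ 70/4.9 = 14.29 years.
Reaching 100× takes log₂(100) ≈ 6.64 doublings.
6.64 × 14.29 ≈ 95 years.

approximately 95 years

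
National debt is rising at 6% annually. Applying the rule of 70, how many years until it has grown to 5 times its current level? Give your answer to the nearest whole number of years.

roughly 27 years

Doubling time ≈ 70/6 = 11.67 years.
Reaching 5× takes log₂(5) ≈ 2.32 doublings.
2.32 × 11.67 ≈ 27 years.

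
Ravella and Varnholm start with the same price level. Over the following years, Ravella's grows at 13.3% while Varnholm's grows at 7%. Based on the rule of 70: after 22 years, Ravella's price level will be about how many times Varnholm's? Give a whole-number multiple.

4 times

Ravella pulls ahead at 6.3 pp per year, so the ratio doubles every 70/6.3 ≈ 11.11 years.
In 22 years that's 1.98 doublings: 2^1.98 ≈ 4.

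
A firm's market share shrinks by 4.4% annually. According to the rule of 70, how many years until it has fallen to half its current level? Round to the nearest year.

Halving time ≈ 70 / 4.4 = 15.91 → 16 years.

around 16 years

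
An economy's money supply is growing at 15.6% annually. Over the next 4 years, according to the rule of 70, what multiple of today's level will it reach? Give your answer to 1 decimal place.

about 1.9 times

Doubles every ≈ 4.49 years (70/15.6).
4 years is 0.89 doublings; 2^0.89 ≈ 1.9×.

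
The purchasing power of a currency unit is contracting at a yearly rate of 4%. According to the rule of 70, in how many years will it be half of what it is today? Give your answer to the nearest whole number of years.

Falling at 4%, it halves about every 70/4 = 17.50 years.

roughly 18 years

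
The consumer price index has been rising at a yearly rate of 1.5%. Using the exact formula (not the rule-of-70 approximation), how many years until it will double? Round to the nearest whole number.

47 years

t = ln(2) / ln(1 + 0.015) = 0.6931 / 0.014889 ≈ 46.55.
≈ 47 years.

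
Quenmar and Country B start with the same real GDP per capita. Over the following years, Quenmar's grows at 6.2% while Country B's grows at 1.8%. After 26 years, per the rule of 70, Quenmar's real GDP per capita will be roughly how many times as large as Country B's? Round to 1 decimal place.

around 3.1 times

Quenmar pulls ahead at 4.4 pp per year, so the ratio doubles every 70/4.4 ≈ 15.91 years.
In 26 years that's 1.63 doublings: 2^1.63 ≈ 3.1.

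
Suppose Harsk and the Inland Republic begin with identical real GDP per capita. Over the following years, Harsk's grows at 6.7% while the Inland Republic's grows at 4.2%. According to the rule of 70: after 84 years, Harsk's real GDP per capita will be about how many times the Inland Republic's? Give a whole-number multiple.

approximately 8 times

Harsk pulls ahead at 2.5 pp per year, so the ratio doubles every 70/2.5 ≈ 28.00 years.
In 84 years that's 3.00 doublings: 2^3.00 ≈ 8.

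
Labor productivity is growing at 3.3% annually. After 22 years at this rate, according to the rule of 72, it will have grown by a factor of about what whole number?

72/3.3 ≈ 21.82 years per doubling.
22 years fits 1 doubling: 2^1 = 2.

around 2 times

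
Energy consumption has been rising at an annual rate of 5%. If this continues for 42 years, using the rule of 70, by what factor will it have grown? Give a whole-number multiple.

Doubling time ≈ 70/5 = 14.00 years.
42/14.00 ≈ 3 doublings, so about 2^3 = 8×.

roughly 8 times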